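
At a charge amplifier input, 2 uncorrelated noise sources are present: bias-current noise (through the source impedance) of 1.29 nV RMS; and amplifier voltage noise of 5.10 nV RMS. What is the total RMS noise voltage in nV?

Uncorrelated sources add in power (mean-square): V_tot = √(ΣV_i²)
V_tot = √[(1.29×10⁻⁹)² + (5.10×10⁻⁹)²] = 5.26×10⁻⁹ V = 5.26 nV

5.26 nV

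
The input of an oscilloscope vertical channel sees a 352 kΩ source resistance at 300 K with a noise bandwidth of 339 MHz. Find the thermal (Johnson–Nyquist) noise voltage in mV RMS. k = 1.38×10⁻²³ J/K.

1.41 mV

V_n = √(4kTRB)
4kTRB = 4 × 1.38×10⁻²³ × 300 × 3.52×10⁵ × 3.39×10⁸ = 1.98×10⁻⁶ V²
V_n = √(1.98×10⁻⁶) = 1.41×10⁻³ V = 1.41 mV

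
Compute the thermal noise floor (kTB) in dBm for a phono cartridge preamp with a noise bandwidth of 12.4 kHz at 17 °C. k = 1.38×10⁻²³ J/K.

−133.0 dBm

T = 17 °C + 273.15 = 290.15 K
P_n = kTB = 1.38×10⁻²³ × 290.15 × 1.24×10⁴ = 4.97×10⁻¹⁷ W
In dBm: 10 log₁₀(4.97×10⁻¹⁷ / 10⁻³) = −133.0 dBm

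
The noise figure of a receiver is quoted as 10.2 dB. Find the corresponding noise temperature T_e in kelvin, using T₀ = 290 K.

F = 10^(10.2/10) = 10.4713
T_e = (F − 1)·T₀ = (10.4713 − 1) × 290 = 2747 K

2747 K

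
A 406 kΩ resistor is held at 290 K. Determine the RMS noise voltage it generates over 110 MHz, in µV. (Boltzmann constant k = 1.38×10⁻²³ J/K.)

V_n = √(4kTRB)
4kTRB = 4 × 1.38×10⁻²³ × 290 × 4.06×10⁵ × 1.10×10⁸ = 7.15×10⁻⁷ V²
V_n = √(7.15×10⁻⁷) = 8.46×10⁻⁴ V = 846 µV

846 µV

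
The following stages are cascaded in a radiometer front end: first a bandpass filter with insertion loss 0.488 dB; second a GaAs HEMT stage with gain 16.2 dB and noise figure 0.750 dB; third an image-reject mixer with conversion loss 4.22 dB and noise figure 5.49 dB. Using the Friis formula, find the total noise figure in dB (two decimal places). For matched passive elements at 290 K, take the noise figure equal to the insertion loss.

Convert to linear (a loss of L dB is a gain of −L dB): F_i = 10^(NF_i/10), G_i = 10^(G_i,dB/10)
  Stage 1: F_1 = 10^(0.488/10) = 1.119, G_1 = 10^(−0.488/10) = 0.8937
  Stage 2: F_2 = 10^(0.750/10) = 1.189, G_2 = 10^(16.2/10) = 41.69
  Stage 3: F_3 = 10^(5.49/10) = 3.540, G_3 = 10^(−4.22/10) = 0.3784
Friis cascade:
  F = 1.119 + (1.189 − 1)/0.8937 + (3.540 − 1)/37.26 = 1.398
NF = 10 log₁₀(1.398) = 1.46 dB

1.46 dB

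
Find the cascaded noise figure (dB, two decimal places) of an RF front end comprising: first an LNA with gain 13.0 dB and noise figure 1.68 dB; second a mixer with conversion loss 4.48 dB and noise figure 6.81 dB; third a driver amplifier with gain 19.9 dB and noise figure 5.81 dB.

3.13 dB

Convert to linear (a loss of L dB is a gain of −L dB): F_i = 10^(NF_i/10), G_i = 10^(G_i,dB/10)
  Stage 1: F_1 = 10^(1.68/10) = 1.472, G_1 = 10^(13.0/10) = 19.95
  Stage 2: F_2 = 10^(6.81/10) = 4.797, G_2 = 10^(−4.48/10) = 0.3565
  Stage 3: F_3 = 10^(5.81/10) = 3.811, G_3 = 10^(19.9/10) = 97.72
Friis cascade:
  F = 1.472 + (4.797 − 1)/19.95 + (3.811 − 1)/7.112 = 2.058
NF = 10 log₁₀(2.058) = 3.13 dB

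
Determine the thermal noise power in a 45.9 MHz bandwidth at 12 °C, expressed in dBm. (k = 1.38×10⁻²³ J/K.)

−97.4 dBm

T = 12 °C + 273.15 = 285.15 K
P_n = kTB = 1.38×10⁻²³ × 285.15 × 4.59×10⁷ = 1.81×10⁻¹³ W
In dBm: 10 log₁₀(1.81×10⁻¹³ / 10⁻³) = −97.4 dBm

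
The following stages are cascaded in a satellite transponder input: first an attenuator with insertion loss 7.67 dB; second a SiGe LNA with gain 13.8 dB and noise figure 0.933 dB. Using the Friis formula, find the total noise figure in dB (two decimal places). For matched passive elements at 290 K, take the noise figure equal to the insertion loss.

Convert to linear (a loss of L dB is a gain of −L dB): F_i = 10^(NF_i/10), G_i = 10^(G_i,dB/10)
  Stage 1: F_1 = 10^(7.67/10) = 5.848, G_1 = 10^(−7.67/10) = 0.1710
  Stage 2: F_2 = 10^(0.933/10) = 1.240, G_2 = 10^(13.8/10) = 23.99
Friis cascade:
  F = 5.848 + (1.240 − 1)/0.1710 = 7.249
NF = 10 log₁₀(7.249) = 8.60 dB

8.60 dB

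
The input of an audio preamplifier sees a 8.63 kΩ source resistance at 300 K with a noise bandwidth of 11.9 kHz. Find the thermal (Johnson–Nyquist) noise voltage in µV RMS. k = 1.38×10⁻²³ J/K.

V_n = √(4kTRB)
4kTRB = 4 × 1.38×10⁻²³ × 300 × 8.63×10³ × 1.19×10⁴ = 1.70×10⁻¹² V²
V_n = √(1.70×10⁻¹²) = 1.30×10⁻⁶ V = 1.30 µV

1.30 µV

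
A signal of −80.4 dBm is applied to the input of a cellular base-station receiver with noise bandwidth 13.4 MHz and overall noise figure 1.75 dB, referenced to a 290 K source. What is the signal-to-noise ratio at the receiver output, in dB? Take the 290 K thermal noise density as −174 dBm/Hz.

20.6 dB

Noise floor: N = −174 + 10 log₁₀(B) + NF
10 log₁₀(1.34×10⁷) = 71.27 dB
N = −174 + 71.27 + 1.75 = −100.98 dBm
SNR = P_sig − N = −80.4 − (−100.98) = 20.58 dB → 20.6 dB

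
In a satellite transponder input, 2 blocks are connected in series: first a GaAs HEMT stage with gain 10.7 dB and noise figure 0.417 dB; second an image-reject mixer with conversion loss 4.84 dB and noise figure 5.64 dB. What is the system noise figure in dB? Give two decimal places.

1.23 dB

Convert to linear (a loss of L dB is a gain of −L dB): F_i = 10^(NF_i/10), G_i = 10^(G_i,dB/10)
  Stage 1: F_1 = 10^(0.417/10) = 1.101, G_1 = 10^(10.7/10) = 11.75
  Stage 2: F_2 = 10^(5.64/10) = 3.664, G_2 = 10^(−4.84/10) = 0.3281
Friis cascade:
  F = 1.101 + (3.664 − 1)/11.75 = 1.328
NF = 10 log₁₀(1.328) = 1.23 dB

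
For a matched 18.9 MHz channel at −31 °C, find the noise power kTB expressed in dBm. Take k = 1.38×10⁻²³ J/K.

T = −31 °C + 273.15 = 242.15 K
P_n = kTB = 1.38×10⁻²³ × 242.15 × 1.89×10⁷ = 6.32×10⁻¹⁴ W
In dBm: 10 log₁₀(6.32×10⁻¹⁴ / 10⁻³) = −102.0 dBm

−102.0 dBm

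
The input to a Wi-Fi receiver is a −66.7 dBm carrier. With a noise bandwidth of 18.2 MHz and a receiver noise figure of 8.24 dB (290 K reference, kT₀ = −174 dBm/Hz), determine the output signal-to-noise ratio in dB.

Noise floor: N = −174 + 10 log₁₀(B) + NF
10 log₁₀(1.82×10⁷) = 72.6 dB
N = −174 + 72.6 + 8.24 = −93.16 dBm
SNR = P_sig − N = −66.7 − (−93.16) = 26.46 dB → 26.5 dB

26.5 dB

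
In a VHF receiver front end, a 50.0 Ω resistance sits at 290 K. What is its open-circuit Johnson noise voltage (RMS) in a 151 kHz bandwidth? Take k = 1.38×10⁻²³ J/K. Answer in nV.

348 nV

V_n = √(4kTRB)
4kTRB = 4 × 1.38×10⁻²³ × 290 × 5.00×10¹ × 1.51×10⁵ = 1.21×10⁻¹³ V²
V_n = √(1.21×10⁻¹³) = 3.48×10⁻⁷ V = 348 nV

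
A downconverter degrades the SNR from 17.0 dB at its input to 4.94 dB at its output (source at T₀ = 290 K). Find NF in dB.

NF (dB) = SNR_in(dB) − SNR_out(dB) when the source is at T₀
NF = 17.0 − 4.94 = 12.06 dB

12.06 dB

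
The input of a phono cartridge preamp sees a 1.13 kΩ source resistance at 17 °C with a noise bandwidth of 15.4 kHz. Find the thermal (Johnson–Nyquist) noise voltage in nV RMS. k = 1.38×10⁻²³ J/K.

T = 17 °C + 273.15 = 290.15 K
V_n = √(4kTRB)
4kTRB = 4 × 1.38×10⁻²³ × 290.15 × 1.13×10³ × 1.54×10⁴ = 2.79×10⁻¹³ V²
V_n = √(2.79×10⁻¹³) = 5.28×10⁻⁷ V = 528 nV

528 nV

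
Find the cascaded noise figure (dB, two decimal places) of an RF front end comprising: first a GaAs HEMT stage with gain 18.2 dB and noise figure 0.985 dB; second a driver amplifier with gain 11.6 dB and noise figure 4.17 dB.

Convert to linear (a loss of L dB is a gain of −L dB): F_i = 10^(NF_i/10), G_i = 10^(G_i,dB/10)
  Stage 1: F_1 = 10^(0.985/10) = 1.255, G_1 = 10^(18.2/10) = 66.07
  Stage 2: F_2 = 10^(4.17/10) = 2.612, G_2 = 10^(11.6/10) = 14.45
Friis cascade:
  F = 1.255 + (2.612 − 1)/66.07 = 1.279
NF = 10 log₁₀(1.279) = 1.07 dB

1.07 dB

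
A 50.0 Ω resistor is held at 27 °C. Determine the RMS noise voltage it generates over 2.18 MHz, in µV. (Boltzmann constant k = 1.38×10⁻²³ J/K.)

T = 27 °C + 273.15 = 300.15 K
V_n = √(4kTRB)
4kTRB = 4 × 1.38×10⁻²³ × 300.15 × 5.00×10¹ × 2.18×10⁶ = 1.81×10⁻¹² V²
V_n = √(1.81×10⁻¹²) = 1.34×10⁻⁶ V = 1.34 µV

1.34 µV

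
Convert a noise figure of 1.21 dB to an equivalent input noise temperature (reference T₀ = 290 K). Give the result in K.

F = 10^(1.21/10) = 1.3213
T_e = (F − 1)·T₀ = (1.3213 − 1) × 290 = 93.2 K

93.2 K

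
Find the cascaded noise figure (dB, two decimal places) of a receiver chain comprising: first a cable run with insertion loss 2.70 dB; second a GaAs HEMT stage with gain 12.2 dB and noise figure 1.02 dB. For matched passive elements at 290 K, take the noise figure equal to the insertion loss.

3.72 dB

Convert to linear (a loss of L dB is a gain of −L dB): F_i = 10^(NF_i/10), G_i = 10^(G_i,dB/10)
  Stage 1: F_1 = 10^(2.70/10) = 1.862, G_1 = 10^(−2.70/10) = 0.5370
  Stage 2: F_2 = 10^(1.02/10) = 1.265, G_2 = 10^(12.2/10) = 16.60
Friis cascade:
  F = 1.862 + (1.265 − 1)/0.5370 = 2.355
NF = 10 log₁₀(2.355) = 3.72 dB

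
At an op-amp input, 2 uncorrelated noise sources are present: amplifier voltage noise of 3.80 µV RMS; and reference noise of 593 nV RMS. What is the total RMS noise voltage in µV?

3.85 µV

Uncorrelated sources add in power (mean-square): V_tot = √(ΣV_i²)
V_tot = √[(3.80×10⁻⁶)² + (5.93×10⁻⁷)²] = 3.85×10⁻⁶ V = 3.85 µV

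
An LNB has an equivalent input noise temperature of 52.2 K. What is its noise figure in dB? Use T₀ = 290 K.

0.719 dB

F = 1 + T_e/T₀ = 1 + 52.2/290 = 1.18
NF = 10 log₁₀(1.18) = 0.719 dB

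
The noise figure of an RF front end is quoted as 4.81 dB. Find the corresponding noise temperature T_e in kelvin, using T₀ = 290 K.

F = 10^(4.81/10) = 3.02691
T_e = (F − 1)·T₀ = (3.02691 − 1) × 290 = 588 K

588 K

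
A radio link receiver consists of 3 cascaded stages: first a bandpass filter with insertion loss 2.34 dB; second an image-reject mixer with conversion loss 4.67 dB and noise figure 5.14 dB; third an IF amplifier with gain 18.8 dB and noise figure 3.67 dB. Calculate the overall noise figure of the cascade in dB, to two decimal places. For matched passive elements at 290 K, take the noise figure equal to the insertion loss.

10.89 dB

Convert to linear (a loss of L dB is a gain of −L dB): F_i = 10^(NF_i/10), G_i = 10^(G_i,dB/10)
  Stage 1: F_1 = 10^(2.34/10) = 1.714, G_1 = 10^(−2.34/10) = 0.5834
  Stage 2: F_2 = 10^(5.14/10) = 3.266, G_2 = 10^(−4.67/10) = 0.3412
  Stage 3: F_3 = 10^(3.67/10) = 2.328, G_3 = 10^(18.8/10) = 75.86
Friis cascade:
  F = 1.714 + (3.266 − 1)/0.5834 + (2.328 − 1)/0.1991 = 12.27
NF = 10 log₁₀(12.27) = 10.89 dB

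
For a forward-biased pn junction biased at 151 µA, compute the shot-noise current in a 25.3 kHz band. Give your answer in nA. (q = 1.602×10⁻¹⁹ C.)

1.11 nA

I_n = √(2qI·B)
2qI·B = 2 × 1.602×10⁻¹⁹ × 1.51×10⁻⁴ × 2.53×10⁴ = 1.22×10⁻¹⁸ A²
I_n = √(1.22×10⁻¹⁸) = 1.11×10⁻⁹ A = 1.11 nA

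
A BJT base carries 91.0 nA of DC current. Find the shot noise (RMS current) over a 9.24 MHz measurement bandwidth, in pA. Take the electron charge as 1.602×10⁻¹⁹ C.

I_n = √(2qI·B)
2qI·B = 2 × 1.602×10⁻¹⁹ × 9.10×10⁻⁸ × 9.24×10⁶ = 2.69×10⁻¹⁹ A²
I_n = √(2.69×10⁻¹⁹) = 5.19×10⁻¹⁰ A = 519 pA

519 pA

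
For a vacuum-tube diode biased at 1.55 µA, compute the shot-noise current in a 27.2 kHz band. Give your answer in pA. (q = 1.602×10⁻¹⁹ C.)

116 pA

I_n = √(2qI·B)
2qI·B = 2 × 1.602×10⁻¹⁹ × 1.55×10⁻⁶ × 2.72×10⁴ = 1.35×10⁻²⁰ A²
I_n = √(1.35×10⁻²⁰) = 1.16×10⁻¹⁰ A = 116 pA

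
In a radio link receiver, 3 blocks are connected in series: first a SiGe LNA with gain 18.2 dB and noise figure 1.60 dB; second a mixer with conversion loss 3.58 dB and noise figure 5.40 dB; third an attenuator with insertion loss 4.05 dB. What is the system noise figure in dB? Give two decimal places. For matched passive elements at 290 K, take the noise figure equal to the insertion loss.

1.86 dB

Convert to linear (a loss of L dB is a gain of −L dB): F_i = 10^(NF_i/10), G_i = 10^(G_i,dB/10)
  Stage 1: F_1 = 10^(1.60/10) = 1.445, G_1 = 10^(18.2/10) = 66.07
  Stage 2: F_2 = 10^(5.40/10) = 3.467, G_2 = 10^(−3.58/10) = 0.4385
  Stage 3: F_3 = 10^(4.05/10) = 2.541, G_3 = 10^(−4.05/10) = 0.3936
Friis cascade:
  F = 1.445 + (3.467 − 1)/66.07 + (2.541 − 1)/28.97 = 1.536
NF = 10 log₁₀(1.536) = 1.86 dB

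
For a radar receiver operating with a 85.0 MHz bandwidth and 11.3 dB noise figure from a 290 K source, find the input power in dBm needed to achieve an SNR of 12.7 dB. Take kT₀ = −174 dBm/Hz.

Sensitivity = −174 + 10 log₁₀(B) + NF + SNR_min
= −174 + 79.29 + 11.3 + 12.7
= −70.71 dBm → −70.7 dBm

−70.7 dBm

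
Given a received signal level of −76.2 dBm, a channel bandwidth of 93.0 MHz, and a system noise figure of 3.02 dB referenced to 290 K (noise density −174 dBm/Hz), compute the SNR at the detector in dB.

15.1 dB

Noise floor: N = −174 + 10 log₁₀(B) + NF
10 log₁₀(9.30×10⁷) = 79.68 dB
N = −174 + 79.68 + 3.02 = −91.30 dBm
SNR = P_sig − N = −76.2 − (−91.30) = 15.10 dB → 15.1 dB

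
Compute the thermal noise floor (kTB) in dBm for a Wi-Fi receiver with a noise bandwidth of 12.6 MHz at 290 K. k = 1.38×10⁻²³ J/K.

−103.0 dBm

P_n = kTB = 1.38×10⁻²³ × 290 × 1.26×10⁷ = 5.04×10⁻¹⁴ W
In dBm: 10 log₁₀(5.04×10⁻¹⁴ / 10⁻³) = −103.0 dBm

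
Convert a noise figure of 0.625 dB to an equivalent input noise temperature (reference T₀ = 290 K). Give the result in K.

F = 10^(0.625/10) = 1.15478
T_e = (F − 1)·T₀ = (1.15478 − 1) × 290 = 44.9 K

44.9 K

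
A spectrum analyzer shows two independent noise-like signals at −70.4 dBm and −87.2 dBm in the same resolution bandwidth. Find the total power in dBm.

Convert to linear, add, convert back:
P₁ = 9.12×10⁻¹¹ W, P₂ = 1.91×10⁻¹² W
P_tot = 9.31×10⁻¹¹ W → 10 log₁₀(P_tot / 10⁻³) = −70.3 dBm

−70.3 dBm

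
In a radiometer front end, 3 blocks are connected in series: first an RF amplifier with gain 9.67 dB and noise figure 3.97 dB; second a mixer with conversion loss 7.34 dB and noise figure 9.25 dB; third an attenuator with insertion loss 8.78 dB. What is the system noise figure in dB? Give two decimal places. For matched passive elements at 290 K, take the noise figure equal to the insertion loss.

Convert to linear (a loss of L dB is a gain of −L dB): F_i = 10^(NF_i/10), G_i = 10^(G_i,dB/10)
  Stage 1: F_1 = 10^(3.97/10) = 2.495, G_1 = 10^(9.67/10) = 9.268
  Stage 2: F_2 = 10^(9.25/10) = 8.414, G_2 = 10^(−7.34/10) = 0.1845
  Stage 3: F_3 = 10^(8.78/10) = 7.551, G_3 = 10^(−8.78/10) = 0.1324
Friis cascade:
  F = 2.495 + (8.414 − 1)/9.268 + (7.551 − 1)/1.710 = 7.125
NF = 10 log₁₀(7.125) = 8.53 dB

8.53 dB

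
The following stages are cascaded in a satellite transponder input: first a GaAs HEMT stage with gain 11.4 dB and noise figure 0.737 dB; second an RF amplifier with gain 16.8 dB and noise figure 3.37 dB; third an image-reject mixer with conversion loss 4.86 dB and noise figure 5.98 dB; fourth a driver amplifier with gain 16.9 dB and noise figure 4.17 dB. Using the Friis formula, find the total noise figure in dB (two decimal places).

Convert to linear (a loss of L dB is a gain of −L dB): F_i = 10^(NF_i/10), G_i = 10^(G_i,dB/10)
  Stage 1: F_1 = 10^(0.737/10) = 1.185, G_1 = 10^(11.4/10) = 13.80
  Stage 2: F_2 = 10^(3.37/10) = 2.173, G_2 = 10^(16.8/10) = 47.86
  Stage 3: F_3 = 10^(5.98/10) = 3.963, G_3 = 10^(−4.86/10) = 0.3266
  Stage 4: F_4 = 10^(4.17/10) = 2.612, G_4 = 10^(16.9/10) = 48.98
Friis cascade:
  F = 1.185 + (2.173 − 1)/13.80 + (3.963 − 1)/660.7 + (2.612 − 1)/215.8 = 1.282
NF = 10 log₁₀(1.282) = 1.08 dB

1.08 dB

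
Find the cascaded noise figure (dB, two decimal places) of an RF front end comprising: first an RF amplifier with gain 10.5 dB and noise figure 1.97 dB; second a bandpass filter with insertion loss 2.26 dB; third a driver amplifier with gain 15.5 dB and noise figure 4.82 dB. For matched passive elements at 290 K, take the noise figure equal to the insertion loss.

2.88 dB

Convert to linear (a loss of L dB is a gain of −L dB): F_i = 10^(NF_i/10), G_i = 10^(G_i,dB/10)
  Stage 1: F_1 = 10^(1.97/10) = 1.574, G_1 = 10^(10.5/10) = 11.22
  Stage 2: F_2 = 10^(2.26/10) = 1.683, G_2 = 10^(−2.26/10) = 0.5943
  Stage 3: F_3 = 10^(4.82/10) = 3.034, G_3 = 10^(15.5/10) = 35.48
Friis cascade:
  F = 1.574 + (1.683 − 1)/11.22 + (3.034 − 1)/6.668 = 1.940
NF = 10 log₁₀(1.940) = 2.88 dB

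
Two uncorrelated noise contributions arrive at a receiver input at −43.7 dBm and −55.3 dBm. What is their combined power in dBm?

−43.4 dBm

Convert to linear, add, convert back:
P₁ = 4.27×10⁻⁸ W, P₂ = 2.95×10⁻⁹ W
P_tot = 4.56×10⁻⁸ W → 10 log₁₀(P_tot / 10⁻³) = −43.4 dBm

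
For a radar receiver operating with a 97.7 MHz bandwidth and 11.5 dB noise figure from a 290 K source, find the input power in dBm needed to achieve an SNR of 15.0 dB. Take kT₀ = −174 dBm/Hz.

−67.6 dBm

Sensitivity = −174 + 10 log₁₀(B) + NF + SNR_min
= −174 + 79.9 + 11.5 + 15.0
= −67.6 dBm → −67.6 dBm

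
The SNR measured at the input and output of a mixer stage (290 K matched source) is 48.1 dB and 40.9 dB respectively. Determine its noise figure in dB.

7.2 dB

NF (dB) = SNR_in(dB) − SNR_out(dB) when the source is at T₀
NF = 48.1 − 40.9 = 7.2 dB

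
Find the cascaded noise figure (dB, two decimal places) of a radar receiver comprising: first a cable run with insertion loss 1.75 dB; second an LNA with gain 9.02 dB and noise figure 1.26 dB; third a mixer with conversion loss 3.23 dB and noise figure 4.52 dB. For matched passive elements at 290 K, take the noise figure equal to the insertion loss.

3.70 dB

Convert to linear (a loss of L dB is a gain of −L dB): F_i = 10^(NF_i/10), G_i = 10^(G_i,dB/10)
  Stage 1: F_1 = 10^(1.75/10) = 1.496, G_1 = 10^(−1.75/10) = 0.6683
  Stage 2: F_2 = 10^(1.26/10) = 1.337, G_2 = 10^(9.02/10) = 7.980
  Stage 3: F_3 = 10^(4.52/10) = 2.831, G_3 = 10^(−3.23/10) = 0.4753
Friis cascade:
  F = 1.496 + (1.337 − 1)/0.6683 + (2.831 − 1)/5.333 = 2.343
NF = 10 log₁₀(2.343) = 3.70 dB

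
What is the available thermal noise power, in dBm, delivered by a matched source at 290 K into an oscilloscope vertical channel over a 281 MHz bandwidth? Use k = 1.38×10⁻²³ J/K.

−89.5 dBm

P_n = kTB = 1.38×10⁻²³ × 290 × 2.81×10⁸ = 1.12×10⁻¹² W
In dBm: 10 log₁₀(1.12×10⁻¹² / 10⁻³) = −89.5 dBm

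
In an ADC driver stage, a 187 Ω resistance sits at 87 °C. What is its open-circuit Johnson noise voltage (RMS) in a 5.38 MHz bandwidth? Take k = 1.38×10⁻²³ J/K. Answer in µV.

4.47 µV

T = 87 °C + 273.15 = 360.15 K
V_n = √(4kTRB)
4kTRB = 4 × 1.38×10⁻²³ × 360.15 × 1.87×10² × 5.38×10⁶ = 2.00×10⁻¹¹ V²
V_n = √(2.00×10⁻¹¹) = 4.47×10⁻⁶ V = 4.47 µV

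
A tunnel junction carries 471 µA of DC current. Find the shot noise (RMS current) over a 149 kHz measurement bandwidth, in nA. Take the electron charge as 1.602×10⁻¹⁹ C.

I_n = √(2qI·B)
2qI·B = 2 × 1.602×10⁻¹⁹ × 4.71×10⁻⁴ × 1.49×10⁵ = 2.25×10⁻¹⁷ A²
I_n = √(2.25×10⁻¹⁷) = 4.74×10⁻⁹ A = 4.74 nA

4.74 nA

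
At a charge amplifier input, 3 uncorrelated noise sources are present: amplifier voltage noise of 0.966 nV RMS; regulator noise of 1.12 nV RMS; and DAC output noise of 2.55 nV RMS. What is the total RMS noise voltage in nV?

2.95 nV

Uncorrelated sources add in power (mean-square): V_tot = √(ΣV_i²)
V_tot = √[(9.66×10⁻¹⁰)² + (1.12×10⁻⁹)² + (2.55×10⁻⁹)²] = 2.95×10⁻⁹ V = 2.95 nV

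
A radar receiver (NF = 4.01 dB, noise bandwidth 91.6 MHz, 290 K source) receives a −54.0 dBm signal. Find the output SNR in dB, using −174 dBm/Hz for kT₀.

Noise floor: N = −174 + 10 log₁₀(B) + NF
10 log₁₀(9.16×10⁷) = 79.62 dB
N = −174 + 79.62 + 4.01 = −90.37 dBm
SNR = P_sig − N = −54.0 − (−90.37) = 36.37 dB → 36.4 dB

36.4 dB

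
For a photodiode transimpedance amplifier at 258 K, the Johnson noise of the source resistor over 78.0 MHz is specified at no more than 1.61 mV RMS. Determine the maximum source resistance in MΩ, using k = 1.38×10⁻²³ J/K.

Johnson–Nyquist: V_n = √(4kTRB) ⇒ R = V_n² / (4kTB)
4kTB = 4 × 1.38×10⁻²³ × 258 × 7.80×10⁷ = 1.11×10⁻¹²
R = (1.61×10⁻³)² / 1.11×10⁻¹² = 2.33×10⁶ Ω = 2.33 MΩ

2.33 MΩ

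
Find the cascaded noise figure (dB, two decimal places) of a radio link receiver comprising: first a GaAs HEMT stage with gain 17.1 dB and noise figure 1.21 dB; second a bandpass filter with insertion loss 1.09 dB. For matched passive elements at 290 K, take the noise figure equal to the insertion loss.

1.23 dB

Convert to linear (a loss of L dB is a gain of −L dB): F_i = 10^(NF_i/10), G_i = 10^(G_i,dB/10)
  Stage 1: F_1 = 10^(1.21/10) = 1.321, G_1 = 10^(17.1/10) = 51.29
  Stage 2: F_2 = 10^(1.09/10) = 1.285, G_2 = 10^(−1.09/10) = 0.7780
Friis cascade:
  F = 1.321 + (1.285 − 1)/51.29 = 1.327
NF = 10 log₁₀(1.327) = 1.23 dB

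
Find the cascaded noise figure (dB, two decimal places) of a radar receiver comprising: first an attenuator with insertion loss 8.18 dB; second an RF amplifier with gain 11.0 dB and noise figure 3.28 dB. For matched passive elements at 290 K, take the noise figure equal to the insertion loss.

11.46 dB

Convert to linear (a loss of L dB is a gain of −L dB): F_i = 10^(NF_i/10), G_i = 10^(G_i,dB/10)
  Stage 1: F_1 = 10^(8.18/10) = 6.577, G_1 = 10^(−8.18/10) = 0.1521
  Stage 2: F_2 = 10^(3.28/10) = 2.128, G_2 = 10^(11.0/10) = 12.59
Friis cascade:
  F = 6.577 + (2.128 − 1)/0.1521 = 14.00
NF = 10 log₁₀(14.00) = 11.46 dB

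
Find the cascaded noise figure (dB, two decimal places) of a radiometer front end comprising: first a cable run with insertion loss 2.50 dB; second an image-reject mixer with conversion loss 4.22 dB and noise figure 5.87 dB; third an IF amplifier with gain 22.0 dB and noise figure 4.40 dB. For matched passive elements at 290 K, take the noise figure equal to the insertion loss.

Convert to linear (a loss of L dB is a gain of −L dB): F_i = 10^(NF_i/10), G_i = 10^(G_i,dB/10)
  Stage 1: F_1 = 10^(2.50/10) = 1.778, G_1 = 10^(−2.50/10) = 0.5623
  Stage 2: F_2 = 10^(5.87/10) = 3.864, G_2 = 10^(−4.22/10) = 0.3784
  Stage 3: F_3 = 10^(4.40/10) = 2.754, G_3 = 10^(22.0/10) = 158.5
Friis cascade:
  F = 1.778 + (3.864 − 1)/0.5623 + (2.754 − 1)/0.2128 = 15.11
NF = 10 log₁₀(15.11) = 11.79 dB

11.79 dB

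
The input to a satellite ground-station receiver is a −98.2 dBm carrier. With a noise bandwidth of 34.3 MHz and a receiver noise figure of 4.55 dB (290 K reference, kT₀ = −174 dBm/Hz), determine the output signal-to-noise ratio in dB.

Noise floor: N = −174 + 10 log₁₀(B) + NF
10 log₁₀(3.43×10⁷) = 75.35 dB
N = −174 + 75.35 + 4.55 = −94.10 dBm
SNR = P_sig − N = −98.2 − (−94.10) = −4.10 dB → −4.1 dB

−4.1 dB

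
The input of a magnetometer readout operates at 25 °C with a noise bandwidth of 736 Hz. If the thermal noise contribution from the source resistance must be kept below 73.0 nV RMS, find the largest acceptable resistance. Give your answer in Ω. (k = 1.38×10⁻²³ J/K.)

T = 25 °C + 273.15 = 298.15 K
Johnson–Nyquist: V_n = √(4kTRB) ⇒ R = V_n² / (4kTB)
4kTB = 4 × 1.38×10⁻²³ × 298.15 × 7.36×10² = 1.21×10⁻¹⁷
R = (7.30×10⁻⁸)² / 1.21×10⁻¹⁷ = 4.40×10² Ω = 440 Ω

440 Ω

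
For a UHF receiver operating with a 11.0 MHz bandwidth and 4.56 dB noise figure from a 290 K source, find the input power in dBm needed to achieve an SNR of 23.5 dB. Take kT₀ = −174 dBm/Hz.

Sensitivity = −174 + 10 log₁₀(B) + NF + SNR_min
= −174 + 70.41 + 4.56 + 23.5
= −75.53 dBm → −75.5 dBm

−75.5 dBm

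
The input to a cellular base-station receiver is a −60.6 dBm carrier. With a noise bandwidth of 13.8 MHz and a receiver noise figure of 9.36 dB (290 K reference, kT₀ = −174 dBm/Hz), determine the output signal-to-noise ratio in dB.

32.6 dB

Noise floor: N = −174 + 10 log₁₀(B) + NF
10 log₁₀(1.38×10⁷) = 71.4 dB
N = −174 + 71.4 + 9.36 = −93.24 dBm
SNR = P_sig − N = −60.6 − (−93.24) = 32.64 dB → 32.6 dB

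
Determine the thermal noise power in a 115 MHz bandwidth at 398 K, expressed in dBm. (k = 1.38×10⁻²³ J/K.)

−92.0 dBm

P_n = kTB = 1.38×10⁻²³ × 398 × 1.15×10⁸ = 6.32×10⁻¹³ W
In dBm: 10 log₁₀(6.32×10⁻¹³ / 10⁻³) = −92.0 dBm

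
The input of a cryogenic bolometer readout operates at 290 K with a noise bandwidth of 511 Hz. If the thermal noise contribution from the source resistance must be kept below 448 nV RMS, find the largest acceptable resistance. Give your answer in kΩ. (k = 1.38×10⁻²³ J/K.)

24.5 kΩ

Johnson–Nyquist: V_n = √(4kTRB) ⇒ R = V_n² / (4kTB)
4kTB = 4 × 1.38×10⁻²³ × 290 × 5.11×10² = 8.18×10⁻¹⁸
R = (4.48×10⁻⁷)² / 8.18×10⁻¹⁸ = 2.45×10⁴ Ω = 24.5 kΩ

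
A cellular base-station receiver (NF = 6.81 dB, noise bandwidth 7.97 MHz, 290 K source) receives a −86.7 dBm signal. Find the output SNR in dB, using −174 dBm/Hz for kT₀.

11.5 dB

Noise floor: N = −174 + 10 log₁₀(B) + NF
10 log₁₀(7.97×10⁶) = 69.01 dB
N = −174 + 69.01 + 6.81 = −98.18 dBm
SNR = P_sig − N = −86.7 − (−98.18) = 11.48 dB → 11.5 dB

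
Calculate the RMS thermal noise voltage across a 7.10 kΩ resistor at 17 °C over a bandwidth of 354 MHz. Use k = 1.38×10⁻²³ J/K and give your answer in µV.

T = 17 °C + 273.15 = 290.15 K
V_n = √(4kTRB)
4kTRB = 4 × 1.38×10⁻²³ × 290.15 × 7.10×10³ × 3.54×10⁸ = 4.03×10⁻⁸ V²
V_n = √(4.03×10⁻⁸) = 2.01×10⁻⁴ V = 201 µV

201 µV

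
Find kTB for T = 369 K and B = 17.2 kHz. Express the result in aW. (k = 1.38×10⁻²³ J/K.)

87.6 aW

P_n = kTB = 1.38×10⁻²³ × 369 × 1.72×10⁴ = 8.76×10⁻¹⁷ W = 87.6 aW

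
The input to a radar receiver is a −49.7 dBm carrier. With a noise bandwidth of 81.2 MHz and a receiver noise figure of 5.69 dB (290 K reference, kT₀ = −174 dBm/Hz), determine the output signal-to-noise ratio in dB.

39.5 dB

Noise floor: N = −174 + 10 log₁₀(B) + NF
10 log₁₀(8.12×10⁷) = 79.1 dB
N = −174 + 79.1 + 5.69 = −89.21 dBm
SNR = P_sig − N = −49.7 − (−89.21) = 39.51 dB → 39.5 dB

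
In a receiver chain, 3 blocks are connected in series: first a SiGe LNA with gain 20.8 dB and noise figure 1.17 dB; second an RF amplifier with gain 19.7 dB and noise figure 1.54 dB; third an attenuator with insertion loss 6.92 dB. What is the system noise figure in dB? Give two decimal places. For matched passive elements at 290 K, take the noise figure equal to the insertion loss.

1.18 dB

Convert to linear (a loss of L dB is a gain of −L dB): F_i = 10^(NF_i/10), G_i = 10^(G_i,dB/10)
  Stage 1: F_1 = 10^(1.17/10) = 1.309, G_1 = 10^(20.8/10) = 120.2
  Stage 2: F_2 = 10^(1.54/10) = 1.426, G_2 = 10^(19.7/10) = 93.33
  Stage 3: F_3 = 10^(6.92/10) = 4.920, G_3 = 10^(−6.92/10) = 0.2032
Friis cascade:
  F = 1.309 + (1.426 − 1)/120.2 + (4.920 − 1)/1.122×10⁴ = 1.313
NF = 10 log₁₀(1.313) = 1.18 dB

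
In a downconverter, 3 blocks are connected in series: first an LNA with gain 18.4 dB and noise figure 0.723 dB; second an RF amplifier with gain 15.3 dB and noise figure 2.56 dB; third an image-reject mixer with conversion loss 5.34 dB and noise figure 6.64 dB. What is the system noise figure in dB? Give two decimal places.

Convert to linear (a loss of L dB is a gain of −L dB): F_i = 10^(NF_i/10), G_i = 10^(G_i,dB/10)
  Stage 1: F_1 = 10^(0.723/10) = 1.181, G_1 = 10^(18.4/10) = 69.18
  Stage 2: F_2 = 10^(2.56/10) = 1.803, G_2 = 10^(15.3/10) = 33.88
  Stage 3: F_3 = 10^(6.64/10) = 4.613, G_3 = 10^(−5.34/10) = 0.2924
Friis cascade:
  F = 1.181 + (1.803 − 1)/69.18 + (4.613 − 1)/2344 = 1.194
NF = 10 log₁₀(1.194) = 0.77 dB

0.77 dB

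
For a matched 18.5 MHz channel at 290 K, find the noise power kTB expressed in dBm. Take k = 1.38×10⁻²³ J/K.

P_n = kTB = 1.38×10⁻²³ × 290 × 1.85×10⁷ = 7.40×10⁻¹⁴ W
In dBm: 10 log₁₀(7.40×10⁻¹⁴ / 10⁻³) = −101.3 dBm

−101.3 dBm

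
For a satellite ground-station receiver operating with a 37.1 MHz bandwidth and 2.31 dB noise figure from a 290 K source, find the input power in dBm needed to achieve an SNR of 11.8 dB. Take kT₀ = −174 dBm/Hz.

Sensitivity = −174 + 10 log₁₀(B) + NF + SNR_min
= −174 + 75.69 + 2.31 + 11.8
= −84.20 dBm → −84.2 dBm

−84.2 dBm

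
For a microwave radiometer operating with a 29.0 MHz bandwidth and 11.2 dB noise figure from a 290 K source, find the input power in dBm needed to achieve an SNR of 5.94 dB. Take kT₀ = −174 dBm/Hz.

Sensitivity = −174 + 10 log₁₀(B) + NF + SNR_min
= −174 + 74.62 + 11.2 + 5.94
= −82.24 dBm → −82.2 dBm

−82.2 dBm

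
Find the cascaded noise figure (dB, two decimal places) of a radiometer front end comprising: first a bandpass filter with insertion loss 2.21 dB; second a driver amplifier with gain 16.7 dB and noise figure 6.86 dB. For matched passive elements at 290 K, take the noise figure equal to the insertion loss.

Convert to linear (a loss of L dB is a gain of −L dB): F_i = 10^(NF_i/10), G_i = 10^(G_i,dB/10)
  Stage 1: F_1 = 10^(2.21/10) = 1.663, G_1 = 10^(−2.21/10) = 0.6012
  Stage 2: F_2 = 10^(6.86/10) = 4.853, G_2 = 10^(16.7/10) = 46.77
Friis cascade:
  F = 1.663 + (4.853 − 1)/0.6012 = 8.072
NF = 10 log₁₀(8.072) = 9.07 dB

9.07 dB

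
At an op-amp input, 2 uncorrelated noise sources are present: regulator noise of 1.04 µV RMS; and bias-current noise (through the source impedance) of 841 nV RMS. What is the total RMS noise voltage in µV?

Uncorrelated sources add in power (mean-square): V_tot = √(ΣV_i²)
V_tot = √[(1.04×10⁻⁶)² + (8.41×10⁻⁷)²] = 1.34×10⁻⁶ V = 1.34 µV

1.34 µV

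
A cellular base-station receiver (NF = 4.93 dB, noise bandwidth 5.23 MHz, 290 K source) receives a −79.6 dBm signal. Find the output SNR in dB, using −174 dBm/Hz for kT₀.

22.3 dB

Noise floor: N = −174 + 10 log₁₀(B) + NF
10 log₁₀(5.23×10⁶) = 67.19 dB
N = −174 + 67.19 + 4.93 = −101.88 dBm
SNR = P_sig − N = −79.6 − (−101.88) = 22.28 dB → 22.3 dB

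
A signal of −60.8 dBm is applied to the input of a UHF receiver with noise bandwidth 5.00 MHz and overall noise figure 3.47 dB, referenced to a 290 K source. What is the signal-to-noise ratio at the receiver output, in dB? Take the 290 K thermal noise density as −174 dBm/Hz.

42.7 dB

Noise floor: N = −174 + 10 log₁₀(B) + NF
10 log₁₀(5.00×10⁶) = 66.99 dB
N = −174 + 66.99 + 3.47 = −103.54 dBm
SNR = P_sig − N = −60.8 − (−103.54) = 42.74 dB → 42.7 dB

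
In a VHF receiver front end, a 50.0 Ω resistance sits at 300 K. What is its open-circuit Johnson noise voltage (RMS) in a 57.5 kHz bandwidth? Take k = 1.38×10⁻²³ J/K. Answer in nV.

218 nV

V_n = √(4kTRB)
4kTRB = 4 × 1.38×10⁻²³ × 300 × 5.00×10¹ × 5.75×10⁴ = 4.76×10⁻¹⁴ V²
V_n = √(4.76×10⁻¹⁴) = 2.18×10⁻⁷ V = 218 nV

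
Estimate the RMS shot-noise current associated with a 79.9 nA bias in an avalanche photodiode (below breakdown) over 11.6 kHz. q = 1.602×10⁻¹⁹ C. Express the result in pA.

17.2 pA

I_n = √(2qI·B)
2qI·B = 2 × 1.602×10⁻¹⁹ × 7.99×10⁻⁸ × 1.16×10⁴ = 2.97×10⁻²² A²
I_n = √(2.97×10⁻²²) = 1.72×10⁻¹¹ A = 17.2 pA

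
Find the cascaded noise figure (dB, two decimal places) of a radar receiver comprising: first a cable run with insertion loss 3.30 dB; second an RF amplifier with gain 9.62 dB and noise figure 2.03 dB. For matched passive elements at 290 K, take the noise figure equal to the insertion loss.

Convert to linear (a loss of L dB is a gain of −L dB): F_i = 10^(NF_i/10), G_i = 10^(G_i,dB/10)
  Stage 1: F_1 = 10^(3.30/10) = 2.138, G_1 = 10^(−3.30/10) = 0.4677
  Stage 2: F_2 = 10^(2.03/10) = 1.596, G_2 = 10^(9.62/10) = 9.162
Friis cascade:
  F = 2.138 + (1.596 − 1)/0.4677 = 3.412
NF = 10 log₁₀(3.412) = 5.33 dB

5.33 dB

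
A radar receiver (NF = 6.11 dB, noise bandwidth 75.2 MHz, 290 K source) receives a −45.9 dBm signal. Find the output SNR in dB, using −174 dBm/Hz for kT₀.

43.2 dB

Noise floor: N = −174 + 10 log₁₀(B) + NF
10 log₁₀(7.52×10⁷) = 78.76 dB
N = −174 + 78.76 + 6.11 = −89.13 dBm
SNR = P_sig − N = −45.9 − (−89.13) = 43.23 dB → 43.2 dB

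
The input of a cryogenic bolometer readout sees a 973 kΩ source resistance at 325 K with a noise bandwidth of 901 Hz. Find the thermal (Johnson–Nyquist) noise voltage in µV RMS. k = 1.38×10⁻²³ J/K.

3.97 µV

V_n = √(4kTRB)
4kTRB = 4 × 1.38×10⁻²³ × 325 × 9.73×10⁵ × 9.01×10² = 1.57×10⁻¹¹ V²
V_n = √(1.57×10⁻¹¹) = 3.97×10⁻⁶ V = 3.97 µV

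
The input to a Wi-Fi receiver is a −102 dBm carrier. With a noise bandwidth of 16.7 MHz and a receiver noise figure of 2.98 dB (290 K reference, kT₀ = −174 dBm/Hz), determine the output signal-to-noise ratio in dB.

Noise floor: N = −174 + 10 log₁₀(B) + NF
10 log₁₀(1.67×10⁷) = 72.23 dB
N = −174 + 72.23 + 2.98 = −98.79 dBm
SNR = P_sig − N = −102 − (−98.79) = −3.21 dB → −3.2 dB

−3.2 dB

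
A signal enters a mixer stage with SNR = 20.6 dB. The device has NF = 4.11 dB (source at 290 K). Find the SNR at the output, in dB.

16.49 dB

By definition F = SNR_in/SNR_out, so in dB: SNR_out = SNR_in − NF
SNR_out = 20.6 − 4.11 = 16.49 dB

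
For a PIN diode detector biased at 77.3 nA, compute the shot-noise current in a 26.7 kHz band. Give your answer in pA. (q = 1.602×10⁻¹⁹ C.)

25.7 pA

I_n = √(2qI·B)
2qI·B = 2 × 1.602×10⁻¹⁹ × 7.73×10⁻⁸ × 2.67×10⁴ = 6.61×10⁻²² A²
I_n = √(6.61×10⁻²²) = 2.57×10⁻¹¹ A = 25.7 pA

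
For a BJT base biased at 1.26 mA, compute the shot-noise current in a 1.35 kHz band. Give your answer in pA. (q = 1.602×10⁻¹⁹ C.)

738 pA

I_n = √(2qI·B)
2qI·B = 2 × 1.602×10⁻¹⁹ × 1.26×10⁻³ × 1.35×10³ = 5.45×10⁻¹⁹ A²
I_n = √(5.45×10⁻¹⁹) = 7.38×10⁻¹⁰ A = 738 pA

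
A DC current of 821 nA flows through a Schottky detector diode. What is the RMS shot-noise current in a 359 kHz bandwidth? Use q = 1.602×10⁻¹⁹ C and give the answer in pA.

I_n = √(2qI·B)
2qI·B = 2 × 1.602×10⁻¹⁹ × 8.21×10⁻⁷ × 3.59×10⁵ = 9.44×10⁻²⁰ A²
I_n = √(9.44×10⁻²⁰) = 3.07×10⁻¹⁰ A = 307 pA

307 pA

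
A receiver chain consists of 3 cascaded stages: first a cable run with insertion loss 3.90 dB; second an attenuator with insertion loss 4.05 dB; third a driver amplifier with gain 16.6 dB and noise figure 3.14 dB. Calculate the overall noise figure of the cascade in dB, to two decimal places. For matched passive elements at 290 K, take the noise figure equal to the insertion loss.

11.09 dB

Convert to linear (a loss of L dB is a gain of −L dB): F_i = 10^(NF_i/10), G_i = 10^(G_i,dB/10)
  Stage 1: F_1 = 10^(3.90/10) = 2.455, G_1 = 10^(−3.90/10) = 0.4074
  Stage 2: F_2 = 10^(4.05/10) = 2.541, G_2 = 10^(−4.05/10) = 0.3936
  Stage 3: F_3 = 10^(3.14/10) = 2.061, G_3 = 10^(16.6/10) = 45.71
Friis cascade:
  F = 2.455 + (2.541 − 1)/0.4074 + (2.061 − 1)/0.1603 = 12.85
NF = 10 log₁₀(12.85) = 11.09 dB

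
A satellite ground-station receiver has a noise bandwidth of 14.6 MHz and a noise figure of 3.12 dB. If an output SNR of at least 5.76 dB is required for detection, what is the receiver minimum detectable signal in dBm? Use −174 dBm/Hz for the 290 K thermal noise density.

−93.5 dBm

Sensitivity = −174 + 10 log₁₀(B) + NF + SNR_min
= −174 + 71.64 + 3.12 + 5.76
= −93.48 dBm → −93.5 dBm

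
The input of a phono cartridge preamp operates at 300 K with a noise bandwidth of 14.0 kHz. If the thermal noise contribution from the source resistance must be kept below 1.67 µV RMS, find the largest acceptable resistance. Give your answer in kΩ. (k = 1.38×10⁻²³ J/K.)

Johnson–Nyquist: V_n = √(4kTRB) ⇒ R = V_n² / (4kTB)
4kTB = 4 × 1.38×10⁻²³ × 300 × 1.40×10⁴ = 2.32×10⁻¹⁶
R = (1.67×10⁻⁶)² / 2.32×10⁻¹⁶ = 1.20×10⁴ Ω = 12.0 kΩ

12.0 kΩ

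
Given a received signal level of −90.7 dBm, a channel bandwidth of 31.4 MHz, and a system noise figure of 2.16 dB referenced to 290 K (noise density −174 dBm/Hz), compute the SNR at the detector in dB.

Noise floor: N = −174 + 10 log₁₀(B) + NF
10 log₁₀(3.14×10⁷) = 74.97 dB
N = −174 + 74.97 + 2.16 = −96.87 dBm
SNR = P_sig − N = −90.7 − (−96.87) = 6.17 dB → 6.2 dB

6.2 dB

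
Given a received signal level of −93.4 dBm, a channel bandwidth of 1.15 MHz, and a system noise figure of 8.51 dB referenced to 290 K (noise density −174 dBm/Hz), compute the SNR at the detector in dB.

11.5 dB

Noise floor: N = −174 + 10 log₁₀(B) + NF
10 log₁₀(1.15×10⁶) = 60.61 dB
N = −174 + 60.61 + 8.51 = −104.88 dBm
SNR = P_sig − N = −93.4 − (−104.88) = 11.48 dB → 11.5 dB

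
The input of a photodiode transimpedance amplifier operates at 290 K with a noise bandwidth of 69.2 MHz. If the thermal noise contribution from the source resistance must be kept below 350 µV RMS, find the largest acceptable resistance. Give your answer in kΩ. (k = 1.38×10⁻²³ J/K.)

Johnson–Nyquist: V_n = √(4kTRB) ⇒ R = V_n² / (4kTB)
4kTB = 4 × 1.38×10⁻²³ × 290 × 6.92×10⁷ = 1.11×10⁻¹²
R = (3.50×10⁻⁴)² / 1.11×10⁻¹² = 1.11×10⁵ Ω = 111 kΩ

111 kΩ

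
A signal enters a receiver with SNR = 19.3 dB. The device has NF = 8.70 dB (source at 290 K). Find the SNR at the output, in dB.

10.60 dB

By definition F = SNR_in/SNR_out, so in dB: SNR_out = SNR_in − NF
SNR_out = 19.3 − 8.70 = 10.60 dB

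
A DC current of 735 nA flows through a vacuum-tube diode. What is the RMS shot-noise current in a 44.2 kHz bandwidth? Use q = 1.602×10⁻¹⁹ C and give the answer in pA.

I_n = √(2qI·B)
2qI·B = 2 × 1.602×10⁻¹⁹ × 7.35×10⁻⁷ × 4.42×10⁴ = 1.04×10⁻²⁰ A²
I_n = √(1.04×10⁻²⁰) = 1.02×10⁻¹⁰ A = 102 pA

102 pA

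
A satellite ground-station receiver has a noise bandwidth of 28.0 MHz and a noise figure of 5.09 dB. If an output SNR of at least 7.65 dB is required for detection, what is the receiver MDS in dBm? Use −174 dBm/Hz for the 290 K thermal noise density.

Sensitivity = −174 + 10 log₁₀(B) + NF + SNR_min
= −174 + 74.47 + 5.09 + 7.65
= −86.79 dBm → −86.8 dBm

−86.8 dBm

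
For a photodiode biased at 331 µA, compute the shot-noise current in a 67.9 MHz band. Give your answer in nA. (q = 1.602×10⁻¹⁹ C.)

84.9 nA

I_n = √(2qI·B)
2qI·B = 2 × 1.602×10⁻¹⁹ × 3.31×10⁻⁴ × 6.79×10⁷ = 7.20×10⁻¹⁵ A²
I_n = √(7.20×10⁻¹⁵) = 8.49×10⁻⁸ A = 84.9 nA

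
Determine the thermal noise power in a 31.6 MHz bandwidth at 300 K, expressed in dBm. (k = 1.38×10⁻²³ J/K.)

P_n = kTB = 1.38×10⁻²³ × 300 × 3.16×10⁷ = 1.31×10⁻¹³ W
In dBm: 10 log₁₀(1.31×10⁻¹³ / 10⁻³) = −98.8 dBm

−98.8 dBm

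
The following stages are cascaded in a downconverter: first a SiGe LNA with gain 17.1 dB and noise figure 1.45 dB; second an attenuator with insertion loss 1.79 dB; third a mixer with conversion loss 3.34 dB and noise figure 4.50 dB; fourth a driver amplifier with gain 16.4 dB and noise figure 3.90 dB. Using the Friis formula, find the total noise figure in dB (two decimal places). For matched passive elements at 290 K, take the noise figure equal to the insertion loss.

Convert to linear (a loss of L dB is a gain of −L dB): F_i = 10^(NF_i/10), G_i = 10^(G_i,dB/10)
  Stage 1: F_1 = 10^(1.45/10) = 1.396, G_1 = 10^(17.1/10) = 51.29
  Stage 2: F_2 = 10^(1.79/10) = 1.510, G_2 = 10^(−1.79/10) = 0.6622
  Stage 3: F_3 = 10^(4.50/10) = 2.818, G_3 = 10^(−3.34/10) = 0.4634
  Stage 4: F_4 = 10^(3.90/10) = 2.455, G_4 = 10^(16.4/10) = 43.65
Friis cascade:
  F = 1.396 + (1.510 − 1)/51.29 + (2.818 − 1)/33.96 + (2.455 − 1)/15.74 = 1.552
NF = 10 log₁₀(1.552) = 1.91 dB

1.91 dB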